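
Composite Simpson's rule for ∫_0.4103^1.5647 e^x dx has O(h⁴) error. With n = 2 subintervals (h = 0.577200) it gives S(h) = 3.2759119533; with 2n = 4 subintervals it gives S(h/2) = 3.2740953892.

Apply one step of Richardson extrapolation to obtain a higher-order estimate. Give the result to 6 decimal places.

The method has order 4: 2^4 = 16.
Numerator 16·A(h/2) − A(h) = 16·3.2740953892 − 3.2759119533 = 49.1096142739
Divide by 2^4 − 1 = 15.
So the Richardson estimate is 3.2739742849.
Gap between inputs: 1.817e-03; correction applied: −0.0001211043.

3.273974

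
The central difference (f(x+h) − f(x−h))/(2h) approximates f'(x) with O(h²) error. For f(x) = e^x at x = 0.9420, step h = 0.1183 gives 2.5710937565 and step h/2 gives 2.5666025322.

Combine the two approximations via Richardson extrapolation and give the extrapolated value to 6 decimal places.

r = 2, so 2^r = 4.
A(h/2) − A(h) = 2.5666025322 − 2.5710937565 = -0.0044912243
Divide by 2^2 − 1 = 3: (-0.0044912243)/3 = -0.0014970748
R = 2.5666025322 − 0.0014970748 = 2.5651054574
Correction |R − A(h/2)| = 1.497e-03; gap |A(h/2) − A(h)| = 4.491e-03.

2.565105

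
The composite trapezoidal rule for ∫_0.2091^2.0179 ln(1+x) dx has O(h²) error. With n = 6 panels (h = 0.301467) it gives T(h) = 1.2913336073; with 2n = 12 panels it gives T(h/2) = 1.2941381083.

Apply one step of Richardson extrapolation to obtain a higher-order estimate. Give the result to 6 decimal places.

1.295073

Error is O(h^2); halving h shrinks it by 2^2 = 4.
Top: 4(1.2941381083) − (1.2913336073) = 3.8852188259
Denominator 4 − 1 = 3.
Result: 1.2950729420
Gap between inputs: 2.805e-03; correction applied: +0.0009348337.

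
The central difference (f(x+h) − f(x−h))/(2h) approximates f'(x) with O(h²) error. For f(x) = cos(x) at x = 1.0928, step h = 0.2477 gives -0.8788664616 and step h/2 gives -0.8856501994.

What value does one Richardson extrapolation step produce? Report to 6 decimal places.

Order 2 gives 2^r = 4 and 2^r − 1 = 3.
Top: 4(-0.8856501994) − (-0.8788664616) = -2.6637343360
(-2.6637343360) ÷ 3 = -0.8879114453

-0.887911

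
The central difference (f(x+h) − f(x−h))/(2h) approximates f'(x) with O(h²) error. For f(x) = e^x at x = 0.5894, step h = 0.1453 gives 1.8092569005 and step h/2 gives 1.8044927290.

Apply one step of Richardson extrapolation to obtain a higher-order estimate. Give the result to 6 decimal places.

1.802905

Error is O(h^2); halving h shrinks it by 2^2 = 4.
Numerator 4×A(h/2) − A(h) = 4×1.8044927290 − 1.8092569005 = 5.4087140155
5.4087140155 ÷ 3 = 1.8029046718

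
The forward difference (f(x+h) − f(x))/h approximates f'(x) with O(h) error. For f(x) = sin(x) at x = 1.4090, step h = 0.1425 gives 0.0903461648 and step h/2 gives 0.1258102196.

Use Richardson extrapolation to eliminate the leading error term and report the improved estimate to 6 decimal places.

r = 1: numerator weight 2, denominator 1.
Numerator 2·A(h/2) − A(h) = 2·0.1258102196 − 0.0903461648 = 0.1612742744
Denominator 2 − 1 = 1.
(2·0.1258102196 − 0.0903461648)/(2 − 1) = 0.1612742744

0.161274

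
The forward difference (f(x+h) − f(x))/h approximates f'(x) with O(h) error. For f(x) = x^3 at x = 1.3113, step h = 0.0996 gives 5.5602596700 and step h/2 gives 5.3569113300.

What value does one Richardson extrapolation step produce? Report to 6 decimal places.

5.153563

r = 1, so 2^r = 2.
Numerator 2×A(h/2) − A(h) = 2×5.3569113300 − 5.5602596700 = 5.1535629900
R = 5.1535629900/1 = 5.1535629900
Correction |R − A(h/2)| = 2.033e-01; gap |A(h/2) − A(h)| = 2.033e-01.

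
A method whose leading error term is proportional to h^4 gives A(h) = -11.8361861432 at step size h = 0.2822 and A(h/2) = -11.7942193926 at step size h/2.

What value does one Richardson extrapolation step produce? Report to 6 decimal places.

With r = 4 the leading error scales as h^4, so the weight is 2^4 = 16.
Weighted: (-188.7075102816) − (-11.8361861432) = -176.8713241384
Extrapolated: (-176.8713241384) / 15 = -11.7914216092

-11.791422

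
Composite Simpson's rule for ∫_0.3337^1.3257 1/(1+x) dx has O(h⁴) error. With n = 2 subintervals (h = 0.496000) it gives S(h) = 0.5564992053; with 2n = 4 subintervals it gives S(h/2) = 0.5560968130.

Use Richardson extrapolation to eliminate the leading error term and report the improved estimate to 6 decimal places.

0.556070

Method order is 4; weight 2^4 = 16.
Top: 16(0.5560968130) − (0.5564992053) = 8.3410498027
Divide by 2^4 − 1 = 15.
8.3410498027 ÷ 15 = 0.5560699868
Shift from A(h/2): −0.0000268262.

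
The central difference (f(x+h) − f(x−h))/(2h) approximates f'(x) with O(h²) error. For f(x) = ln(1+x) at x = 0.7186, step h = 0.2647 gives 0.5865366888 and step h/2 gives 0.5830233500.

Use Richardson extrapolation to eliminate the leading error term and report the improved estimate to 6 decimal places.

Error is O(h^2); halving h shrinks it by 2^2 = 4.
Top: 4(0.5830233500) − (0.5865366888) = 1.7455567112
(4×0.5830233500 − 0.5865366888)/(4 − 1) = 0.5818522371
Shift from A(h/2): −0.0011711129.

0.581852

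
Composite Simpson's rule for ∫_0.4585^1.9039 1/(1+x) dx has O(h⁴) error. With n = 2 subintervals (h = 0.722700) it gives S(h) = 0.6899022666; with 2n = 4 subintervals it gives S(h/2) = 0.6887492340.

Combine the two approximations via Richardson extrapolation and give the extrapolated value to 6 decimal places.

0.688672

Error is O(h^4); halving h shrinks it by 2^4 = 16.
2^4·A(h/2) = 11.0199877440; minus A(h) gives 10.3300854774.
Divide by 2^4 − 1 = 15.
R = 10.3300854774/15 = 0.6886723652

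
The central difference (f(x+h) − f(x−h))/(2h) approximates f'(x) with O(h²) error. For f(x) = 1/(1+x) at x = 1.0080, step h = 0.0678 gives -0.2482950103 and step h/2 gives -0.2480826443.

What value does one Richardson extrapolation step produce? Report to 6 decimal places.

-0.248012

Error is O(h^2); halving h shrinks it by 2^2 = 4.
2^2 × A(h/2) = -0.9923305772; minus A(h) gives -0.7440355669.
Denominator 4 − 1 = 3.
R = (-0.7440355669)/3 = -0.2480118556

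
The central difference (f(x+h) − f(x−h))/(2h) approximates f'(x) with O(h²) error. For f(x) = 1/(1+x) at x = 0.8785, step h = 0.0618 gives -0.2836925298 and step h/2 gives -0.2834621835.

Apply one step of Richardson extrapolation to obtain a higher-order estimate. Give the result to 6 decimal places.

With r = 2 the leading error scales as h^2, so the weight is 2^2 = 4.
2^2*A(h/2) = -1.1338487340; minus A(h) gives -0.8501562042.
Divide by 2^2 − 1 = 3.
Result: -0.2833854014
Shift from A(h/2): +0.0000767821.

-0.283385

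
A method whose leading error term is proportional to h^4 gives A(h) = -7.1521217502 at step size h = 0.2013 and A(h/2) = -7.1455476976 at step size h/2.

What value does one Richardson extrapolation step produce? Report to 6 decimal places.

The method has order 4: 2^4 = 16.
Weighted: (-114.3287631616) − (-7.1521217502) = -107.1766414114
Denominator 16 − 1 = 15.
R = (-107.1766414114)/15 = -7.1451094274
Correction |R − A(h/2)| = 4.383e-04; gap |A(h/2) − A(h)| = 6.574e-03.

-7.145109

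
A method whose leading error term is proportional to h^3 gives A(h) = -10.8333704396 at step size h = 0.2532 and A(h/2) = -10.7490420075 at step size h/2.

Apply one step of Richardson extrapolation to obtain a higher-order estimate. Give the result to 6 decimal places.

Leading term ∝ h^3; use weight 8 = 2^3.
Weighted: (-85.9923360600) − (-10.8333704396) = -75.1589656204
Extrapolated: (-75.1589656204) / 7 = -10.7369950886
Correction |R − A(h/2)| = 1.205e-02; gap |A(h/2) − A(h)| = 8.433e-02.

-10.736995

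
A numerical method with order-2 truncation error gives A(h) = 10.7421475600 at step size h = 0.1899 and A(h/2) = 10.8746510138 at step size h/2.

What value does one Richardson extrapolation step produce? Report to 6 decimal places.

10.918819

Leading term ∝ h^2; use weight 4 = 2^2.
4×10.8746510138 = 43.4986040552; 43.4986040552 − 10.7421475600 = 32.7564564952
Divide by 2^2 − 1 = 3.
Extrapolated: 32.7564564952 / 3 = 10.9188188317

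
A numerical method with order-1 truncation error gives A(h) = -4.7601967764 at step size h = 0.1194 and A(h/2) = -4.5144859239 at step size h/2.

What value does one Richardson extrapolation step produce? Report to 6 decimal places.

With r = 1 the leading error scales as h^1, so the weight is 2^1 = 2.
Weighted: (-9.0289718478) − (-4.7601967764) = -4.2687750714
Denominator 2 − 1 = 1.
(-4.2687750714) ÷ 1 = -4.2687750714
Shift from A(h/2): +0.2457108525.

-4.268775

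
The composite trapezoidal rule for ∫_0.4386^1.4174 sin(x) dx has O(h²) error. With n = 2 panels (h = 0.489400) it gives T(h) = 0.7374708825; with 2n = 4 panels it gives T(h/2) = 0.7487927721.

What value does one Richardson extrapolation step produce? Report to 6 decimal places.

0.752567

Leading term ∝ h^2; use weight 4 = 2^2.
2^2 × A(h/2) = 2.9951710884; minus A(h) gives 2.2577002059.
Denominator 4 − 1 = 3.
Result: 0.7525667353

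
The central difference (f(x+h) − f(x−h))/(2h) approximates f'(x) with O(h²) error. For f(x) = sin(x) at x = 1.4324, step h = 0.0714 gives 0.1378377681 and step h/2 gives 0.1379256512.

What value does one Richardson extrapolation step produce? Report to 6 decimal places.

0.137955

Leading term ∝ h^2; use weight 4 = 2^2.
Numerator 4×A(h/2) − A(h) = 4×0.1379256512 − 0.1378377681 = 0.4138648367
Denominator 4 − 1 = 3.
(4×0.1379256512 − 0.1378377681)/(4 − 1) = 0.1379549456
Gap between inputs: 8.788e-05; correction applied: +0.0000292944.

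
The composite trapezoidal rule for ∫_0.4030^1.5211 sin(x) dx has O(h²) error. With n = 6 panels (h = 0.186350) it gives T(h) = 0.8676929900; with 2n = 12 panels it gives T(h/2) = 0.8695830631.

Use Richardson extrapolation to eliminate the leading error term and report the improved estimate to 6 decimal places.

0.870213

Order 2 gives 2^r = 4 and 2^r − 1 = 3.
Numerator 4*A(h/2) − A(h) = 4*0.8695830631 − 0.8676929900 = 2.6106392624
Extrapolated: 2.6106392624 / 3 = 0.8702130875
Shift from A(h/2): +0.0006300244.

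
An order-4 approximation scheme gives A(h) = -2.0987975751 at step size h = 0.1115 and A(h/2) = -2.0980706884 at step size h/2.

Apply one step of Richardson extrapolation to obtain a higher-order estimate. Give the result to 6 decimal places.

-2.098022

Leading term ∝ h^4; use weight 16 = 2^4.
Difference of the inputs: -2.0980706884 − (-2.0987975751) = 0.0007268867
Correction (A(h/2) − A(h))/(16 − 1) = 0.0007268867/15 = 0.0000484591
R = A(h/2) + (A(h/2) − A(h))/15 = -2.0980706884 + 0.0000484591 = -2.0980222293
Shift from A(h/2): +0.0000484591.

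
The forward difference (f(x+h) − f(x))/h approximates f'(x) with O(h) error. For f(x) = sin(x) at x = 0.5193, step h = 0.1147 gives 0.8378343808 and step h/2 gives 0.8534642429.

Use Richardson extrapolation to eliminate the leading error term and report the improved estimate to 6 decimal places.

0.869094

Leading term ∝ h^1; use weight 2 = 2^1.
2·0.8534642429 = 1.7069284858; subtract 0.8378343808 → 0.8690941050
Denominator 2 − 1 = 1.
R = 0.8690941050/1 = 0.8690941050
Shift from A(h/2): +0.0156298621.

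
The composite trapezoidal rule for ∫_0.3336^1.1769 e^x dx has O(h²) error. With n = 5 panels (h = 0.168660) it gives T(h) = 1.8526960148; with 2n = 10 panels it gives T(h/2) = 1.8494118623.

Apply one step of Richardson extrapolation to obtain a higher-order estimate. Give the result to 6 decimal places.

1.848317

Method order is 2; weight 2^2 = 4.
Numerator 4*A(h/2) − A(h) = 4*1.8494118623 − 1.8526960148 = 5.5449514344
R = 5.5449514344/3 = 1.8483171448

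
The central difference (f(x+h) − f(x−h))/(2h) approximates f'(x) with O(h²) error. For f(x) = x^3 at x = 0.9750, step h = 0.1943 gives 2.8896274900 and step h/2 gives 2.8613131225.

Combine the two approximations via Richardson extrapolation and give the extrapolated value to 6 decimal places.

2.851875

Leading term ∝ h^2; use weight 4 = 2^2.
Numerator 4×A(h/2) − A(h) = 4×2.8613131225 − 2.8896274900 = 8.5556250000
Denominator 4 − 1 = 3.
So the Richardson estimate is 2.8518750000.
Gap between inputs: 2.831e-02; correction applied: −0.0094381225.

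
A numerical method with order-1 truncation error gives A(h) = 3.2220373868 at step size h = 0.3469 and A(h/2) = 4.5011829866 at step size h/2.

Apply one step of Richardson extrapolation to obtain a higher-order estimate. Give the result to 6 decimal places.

5.780329

Order 1 gives 2^r = 2 and 2^r − 1 = 1.
Weighted: 9.0023659732 − 3.2220373868 = 5.7803285864
Denominator 2 − 1 = 1.
Result: 5.7803285864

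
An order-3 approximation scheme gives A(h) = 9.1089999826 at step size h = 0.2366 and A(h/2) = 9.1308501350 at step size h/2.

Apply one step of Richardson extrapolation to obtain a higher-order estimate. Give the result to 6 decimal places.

9.133972

Order 3 gives 2^r = 8 and 2^r − 1 = 7.
Difference of the inputs: 9.1308501350 − 9.1089999826 = 0.0218501524
Divide by 2^3 − 1 = 7: 0.0218501524/7 = 0.0031214503
R = A(h/2) + (A(h/2) − A(h))/7 = 9.1308501350 + 0.0031214503 = 9.1339715853
Gap between inputs: 2.185e-02; correction applied: +0.0031214503.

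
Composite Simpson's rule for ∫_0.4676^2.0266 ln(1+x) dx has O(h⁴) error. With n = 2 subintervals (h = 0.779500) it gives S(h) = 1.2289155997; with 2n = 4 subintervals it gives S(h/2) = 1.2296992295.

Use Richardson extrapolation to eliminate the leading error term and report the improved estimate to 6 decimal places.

1.229751

The method has order 4: 2^4 = 16.
Top: 16(1.2296992295) − (1.2289155997) = 18.4462720723
(16*1.2296992295 − 1.2289155997)/(16 − 1) = 1.2297514715
Gap between inputs: 7.836e-04; correction applied: +0.0000522420.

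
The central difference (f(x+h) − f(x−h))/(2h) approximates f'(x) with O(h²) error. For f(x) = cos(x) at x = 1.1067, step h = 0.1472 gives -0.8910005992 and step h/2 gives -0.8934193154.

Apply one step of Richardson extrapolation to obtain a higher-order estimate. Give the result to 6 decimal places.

-0.894226

The method has order 2: 2^2 = 4.
A(h/2) − A(h) = -0.8934193154 − (-0.8910005992) = -0.0024187162
Divide by 2^2 − 1 = 3: (-0.0024187162)/3 = -0.0008062387
R = A(h/2) + (A(h/2) − A(h))/3 = -0.8934193154 − 0.0008062387 = -0.8942255541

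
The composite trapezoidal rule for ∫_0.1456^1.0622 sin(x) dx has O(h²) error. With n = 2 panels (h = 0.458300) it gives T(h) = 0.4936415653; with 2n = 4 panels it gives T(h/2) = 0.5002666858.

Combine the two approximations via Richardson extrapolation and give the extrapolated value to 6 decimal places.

r = 2, so 2^r = 4.
A(h/2) − A(h) = 0.5002666858 − 0.4936415653 = 0.0066251205
Correction (A(h/2) − A(h))/(4 − 1) = 0.0066251205/3 = 0.0022083735
R = 0.5002666858 + 0.0022083735 = 0.5024750593

0.502475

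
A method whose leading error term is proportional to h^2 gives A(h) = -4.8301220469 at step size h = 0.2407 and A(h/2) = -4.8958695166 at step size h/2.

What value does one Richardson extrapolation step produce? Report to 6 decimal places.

-4.917785

Order 2 gives 2^r = 4 and 2^r − 1 = 3.
4×(-4.8958695166) = -19.5834780664; subtract (-4.8301220469) → -14.7533560195
Denominator 4 − 1 = 3.
R = (-14.7533560195)/3 = -4.9177853398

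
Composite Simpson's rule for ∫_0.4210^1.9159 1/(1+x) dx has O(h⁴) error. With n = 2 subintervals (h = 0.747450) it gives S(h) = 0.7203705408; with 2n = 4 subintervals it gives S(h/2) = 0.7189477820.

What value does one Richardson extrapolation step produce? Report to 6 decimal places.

0.718853

Method order is 4; weight 2^4 = 16.
Difference of the inputs: 0.7189477820 − 0.7203705408 = -0.0014227588
Divide by 2^4 − 1 = 15: (-0.0014227588)/15 = -0.0000948506
R = 0.7189477820 − 0.0000948506 = 0.7188529314
Gap between inputs: 1.423e-03; correction applied: −0.0000948506.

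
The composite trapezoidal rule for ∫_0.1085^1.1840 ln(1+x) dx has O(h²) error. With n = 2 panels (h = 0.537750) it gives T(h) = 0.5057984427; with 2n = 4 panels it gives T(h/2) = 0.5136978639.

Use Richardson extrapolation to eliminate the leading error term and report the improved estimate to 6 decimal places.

r = 2, so 2^r = 4.
Weighted: 2.0547914556 − 0.5057984427 = 1.5489930129
Extrapolated: 1.5489930129 / 3 = 0.5163310043

0.516331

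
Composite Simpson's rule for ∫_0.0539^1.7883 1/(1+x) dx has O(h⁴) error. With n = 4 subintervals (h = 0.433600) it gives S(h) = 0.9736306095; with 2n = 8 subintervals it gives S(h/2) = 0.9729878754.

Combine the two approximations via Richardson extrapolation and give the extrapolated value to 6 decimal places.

The method has order 4: 2^4 = 16.
16×0.9729878754 = 15.5678060064; 15.5678060064 − 0.9736306095 = 14.5941753969
(16×0.9729878754 − 0.9736306095)/(16 − 1) = 0.9729450265
Shift from A(h/2): −0.0000428489.

0.972945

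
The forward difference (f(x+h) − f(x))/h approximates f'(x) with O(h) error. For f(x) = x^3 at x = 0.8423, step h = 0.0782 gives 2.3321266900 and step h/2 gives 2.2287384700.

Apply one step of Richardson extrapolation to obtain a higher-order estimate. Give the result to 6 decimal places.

2.125350

Leading term ∝ h^1; use weight 2 = 2^1.
Numerator 2*A(h/2) − A(h) = 2*2.2287384700 − 2.3321266900 = 2.1253502500
Divide by 2^1 − 1 = 1.
(2*2.2287384700 − 2.3321266900)/(2 − 1) = 2.1253502500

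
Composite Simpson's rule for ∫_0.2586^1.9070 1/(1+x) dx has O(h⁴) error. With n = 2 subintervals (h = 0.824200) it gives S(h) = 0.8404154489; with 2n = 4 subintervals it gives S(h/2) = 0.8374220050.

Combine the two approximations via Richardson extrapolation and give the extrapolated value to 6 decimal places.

Method order is 4; weight 2^4 = 16.
16·0.8374220050 = 13.3987520800; 13.3987520800 − 0.8404154489 = 12.5583366311
12.5583366311 ÷ 15 = 0.8372224421

0.837222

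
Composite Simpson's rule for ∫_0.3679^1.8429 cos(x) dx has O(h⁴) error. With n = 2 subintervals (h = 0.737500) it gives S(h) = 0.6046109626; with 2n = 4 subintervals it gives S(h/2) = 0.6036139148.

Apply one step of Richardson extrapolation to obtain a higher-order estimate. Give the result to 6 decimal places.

The method has order 4: 2^4 = 16.
Weighted: 9.6578226368 − 0.6046109626 = 9.0532116742
Divide by 2^4 − 1 = 15.
So the Richardson estimate is 0.6035474449.

0.603547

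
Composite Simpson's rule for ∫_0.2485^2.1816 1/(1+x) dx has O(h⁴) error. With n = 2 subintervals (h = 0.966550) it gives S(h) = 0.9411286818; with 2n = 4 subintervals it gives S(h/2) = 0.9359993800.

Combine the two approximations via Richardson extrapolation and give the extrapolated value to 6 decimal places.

0.935657

With r = 4 the leading error scales as h^4, so the weight is 2^4 = 16.
16*0.9359993800 = 14.9759900800; 14.9759900800 − 0.9411286818 = 14.0348613982
Extrapolated: 14.0348613982 / 15 = 0.9356574265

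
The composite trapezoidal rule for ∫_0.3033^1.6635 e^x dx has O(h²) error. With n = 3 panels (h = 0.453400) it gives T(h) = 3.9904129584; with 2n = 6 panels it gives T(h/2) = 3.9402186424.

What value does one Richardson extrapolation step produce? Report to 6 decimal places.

r = 2: numerator weight 4, denominator 3.
4 × 3.9402186424 − 3.9904129584 = 11.7704616112
Denominator 4 − 1 = 3.
11.7704616112 ÷ 3 = 3.9234872037

3.923487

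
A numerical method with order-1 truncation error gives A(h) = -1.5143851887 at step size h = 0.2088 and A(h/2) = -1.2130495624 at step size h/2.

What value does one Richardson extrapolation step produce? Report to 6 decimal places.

Method order is 1; weight 2^1 = 2.
A(h/2) − A(h) = -1.2130495624 − (-1.5143851887) = 0.3013356263
Correction (A(h/2) − A(h))/(2 − 1) = 0.3013356263/1 = 0.3013356263
R = -1.2130495624 + 0.3013356263 = -0.9117139361
Gap between inputs: 3.013e-01; correction applied: +0.3013356263.

-0.911714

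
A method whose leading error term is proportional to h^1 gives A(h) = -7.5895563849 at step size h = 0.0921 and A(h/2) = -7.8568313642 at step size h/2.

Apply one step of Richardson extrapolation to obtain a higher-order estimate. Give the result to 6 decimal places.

Method order is 1; weight 2^1 = 2.
A(h/2) − A(h) = -7.8568313642 − (-7.5895563849) = -0.2672749793
Correction (A(h/2) − A(h))/(2 − 1) = (-0.2672749793)/1 = -0.2672749793
R = -7.8568313642 − 0.2672749793 = -8.1241063435
Shift from A(h/2): −0.2672749793.

-8.124106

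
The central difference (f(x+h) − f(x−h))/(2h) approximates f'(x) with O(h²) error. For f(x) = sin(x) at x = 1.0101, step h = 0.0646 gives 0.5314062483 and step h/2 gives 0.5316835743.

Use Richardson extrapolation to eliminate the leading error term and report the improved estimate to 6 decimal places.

0.531776

Error is O(h^2); halving h shrinks it by 2^2 = 4.
Difference of the inputs: 0.5316835743 − 0.5314062483 = 0.0002773260
Divide by 2^2 − 1 = 3: 0.0002773260/3 = 0.0000924420
R = A(h/2) + (A(h/2) − A(h))/3 = 0.5316835743 + 0.0000924420 = 0.5317760163
Gap between inputs: 2.773e-04; correction applied: +0.0000924420.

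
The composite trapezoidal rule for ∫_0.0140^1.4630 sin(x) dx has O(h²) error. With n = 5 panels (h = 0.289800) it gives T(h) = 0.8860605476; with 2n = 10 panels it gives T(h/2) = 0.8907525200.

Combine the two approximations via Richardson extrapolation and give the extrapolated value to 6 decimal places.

0.892317

r = 2: numerator weight 4, denominator 3.
4 × 0.8907525200 = 3.5630100800; subtract 0.8860605476 → 2.6769495324
2.6769495324 ÷ 3 = 0.8923165108
Shift from A(h/2): +0.0015639908.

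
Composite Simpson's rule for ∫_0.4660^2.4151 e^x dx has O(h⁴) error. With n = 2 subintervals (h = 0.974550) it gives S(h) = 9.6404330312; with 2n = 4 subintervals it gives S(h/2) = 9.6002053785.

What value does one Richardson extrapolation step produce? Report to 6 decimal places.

r = 4, so 2^r = 16.
Difference of the inputs: 9.6002053785 − 9.6404330312 = -0.0402276527
Correction (A(h/2) − A(h))/(16 − 1) = (-0.0402276527)/15 = -0.0026818435
R = A(h/2) + (A(h/2) − A(h))/15 = 9.6002053785 − 0.0026818435 = 9.5975235350
Gap between inputs: 4.023e-02; correction applied: −0.0026818435.

9.597524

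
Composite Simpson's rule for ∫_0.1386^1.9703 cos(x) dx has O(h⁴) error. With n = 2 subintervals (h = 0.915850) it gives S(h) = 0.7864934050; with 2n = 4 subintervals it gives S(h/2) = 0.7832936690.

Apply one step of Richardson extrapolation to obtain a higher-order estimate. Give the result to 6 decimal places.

0.783080

Leading term ∝ h^4; use weight 16 = 2^4.
16 × 0.7832936690 − 0.7864934050 = 11.7462052990
Denominator 16 − 1 = 15.
R = 11.7462052990/15 = 0.7830803533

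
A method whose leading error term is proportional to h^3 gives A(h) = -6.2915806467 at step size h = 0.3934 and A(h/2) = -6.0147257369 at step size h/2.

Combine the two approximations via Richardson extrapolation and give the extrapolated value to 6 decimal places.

With r = 3 the leading error scales as h^3, so the weight is 2^3 = 8.
Weighted: (-48.1178058952) − (-6.2915806467) = -41.8262252485
(-41.8262252485) ÷ 7 = -5.9751750355

-5.975175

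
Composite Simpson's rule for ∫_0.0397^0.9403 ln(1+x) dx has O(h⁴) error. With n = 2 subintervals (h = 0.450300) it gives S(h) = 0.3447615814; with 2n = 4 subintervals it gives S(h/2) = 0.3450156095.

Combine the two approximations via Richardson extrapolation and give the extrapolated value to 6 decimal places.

0.345033

Leading term ∝ h^4; use weight 16 = 2^4.
2^4×A(h/2) = 5.5202497520; minus A(h) gives 5.1754881706.
(16×0.3450156095 − 0.3447615814)/(16 − 1) = 0.3450325447
Gap between inputs: 2.540e-04; correction applied: +0.0000169352.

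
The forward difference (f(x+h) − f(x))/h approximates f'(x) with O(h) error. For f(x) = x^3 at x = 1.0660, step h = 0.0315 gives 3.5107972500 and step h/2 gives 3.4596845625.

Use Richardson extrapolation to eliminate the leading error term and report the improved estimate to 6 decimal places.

3.408572

Order 1 gives 2^r = 2 and 2^r − 1 = 1.
2^1*A(h/2) = 6.9193691250; minus A(h) gives 3.4085718750.
3.4085718750 ÷ 1 = 3.4085718750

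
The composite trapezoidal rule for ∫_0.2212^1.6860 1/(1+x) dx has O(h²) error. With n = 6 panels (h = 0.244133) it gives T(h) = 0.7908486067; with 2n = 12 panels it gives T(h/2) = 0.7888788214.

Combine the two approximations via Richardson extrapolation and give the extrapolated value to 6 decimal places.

The method has order 2: 2^2 = 4.
4×0.7888788214 = 3.1555152856; subtract 0.7908486067 → 2.3646666789
(4×0.7888788214 − 0.7908486067)/(4 − 1) = 0.7882222263

0.788222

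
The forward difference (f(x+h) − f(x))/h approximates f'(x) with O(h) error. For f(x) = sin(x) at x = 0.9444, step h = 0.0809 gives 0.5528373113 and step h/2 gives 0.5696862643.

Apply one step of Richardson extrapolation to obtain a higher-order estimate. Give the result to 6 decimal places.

0.586535

With r = 1 the leading error scales as h^1, so the weight is 2^1 = 2.
2 × 0.5696862643 − 0.5528373113 = 0.5865352173
Divide by 2^1 − 1 = 1.
R = 0.5865352173/1 = 0.5865352173
Gap between inputs: 1.685e-02; correction applied: +0.0168489530.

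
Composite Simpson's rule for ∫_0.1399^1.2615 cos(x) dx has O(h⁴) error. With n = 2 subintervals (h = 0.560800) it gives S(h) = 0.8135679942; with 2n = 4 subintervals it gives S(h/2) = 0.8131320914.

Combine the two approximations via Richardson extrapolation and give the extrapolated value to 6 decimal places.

0.813103

Order 4 gives 2^r = 16 and 2^r − 1 = 15.
2^4·A(h/2) = 13.0101134624; minus A(h) gives 12.1965454682.
12.1965454682 ÷ 15 = 0.8131030312
Gap between inputs: 4.359e-04; correction applied: −0.0000290602.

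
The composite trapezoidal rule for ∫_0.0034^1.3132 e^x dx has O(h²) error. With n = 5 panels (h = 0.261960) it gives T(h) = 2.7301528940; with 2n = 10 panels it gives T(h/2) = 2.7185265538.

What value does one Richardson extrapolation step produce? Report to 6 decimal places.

2.714651

Method order is 2; weight 2^2 = 4.
2^2*A(h/2) = 10.8741062152; minus A(h) gives 8.1439533212.
(4*2.7185265538 − 2.7301528940)/(4 − 1) = 2.7146511071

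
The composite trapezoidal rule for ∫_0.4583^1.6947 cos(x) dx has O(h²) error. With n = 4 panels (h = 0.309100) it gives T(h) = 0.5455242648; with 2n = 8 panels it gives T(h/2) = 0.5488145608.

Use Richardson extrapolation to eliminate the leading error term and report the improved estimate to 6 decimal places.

0.549911

Order 2 gives 2^r = 4 and 2^r − 1 = 3.
4×0.5488145608 = 2.1952582432; 2.1952582432 − 0.5455242648 = 1.6497339784
Divide by 2^2 − 1 = 3.
(4×0.5488145608 − 0.5455242648)/(4 − 1) = 0.5499113261
Shift from A(h/2): +0.0010967653.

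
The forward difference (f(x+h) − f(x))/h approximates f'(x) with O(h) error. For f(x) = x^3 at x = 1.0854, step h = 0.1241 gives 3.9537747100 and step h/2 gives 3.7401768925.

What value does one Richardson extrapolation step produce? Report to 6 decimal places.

r = 1: numerator weight 2, denominator 1.
Numerator 2*A(h/2) − A(h) = 2*3.7401768925 − 3.9537747100 = 3.5265790750
3.5265790750 ÷ 1 = 3.5265790750
Gap between inputs: 2.136e-01; correction applied: −0.2135978175.

3.526579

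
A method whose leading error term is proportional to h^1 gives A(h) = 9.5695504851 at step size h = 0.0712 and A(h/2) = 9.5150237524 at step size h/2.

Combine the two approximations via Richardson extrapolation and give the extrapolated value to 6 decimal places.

Leading term ∝ h^1; use weight 2 = 2^1.
Difference of the inputs: 9.5150237524 − 9.5695504851 = -0.0545267327
Divide by 2^1 − 1 = 1: (-0.0545267327)/1 = -0.0545267327
R = 9.5150237524 − 0.0545267327 = 9.4604970197

9.460497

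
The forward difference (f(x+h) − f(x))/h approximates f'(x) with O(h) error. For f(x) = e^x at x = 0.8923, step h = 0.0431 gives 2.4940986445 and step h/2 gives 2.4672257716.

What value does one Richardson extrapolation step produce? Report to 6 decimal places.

2.440353

Leading term ∝ h^1; use weight 2 = 2^1.
2 × 2.4672257716 = 4.9344515432; subtract 2.4940986445 → 2.4403528987
2.4403528987 ÷ 1 = 2.4403528987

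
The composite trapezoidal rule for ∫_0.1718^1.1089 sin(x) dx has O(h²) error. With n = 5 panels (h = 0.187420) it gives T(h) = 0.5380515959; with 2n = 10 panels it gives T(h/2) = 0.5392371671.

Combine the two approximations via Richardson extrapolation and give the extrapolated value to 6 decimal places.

0.539632

With r = 2 the leading error scales as h^2, so the weight is 2^2 = 4.
4*0.5392371671 − 0.5380515959 = 1.6188970725
Divide by 2^2 − 1 = 3.
So the Richardson estimate is 0.5396323575.
Shift from A(h/2): +0.0003951904.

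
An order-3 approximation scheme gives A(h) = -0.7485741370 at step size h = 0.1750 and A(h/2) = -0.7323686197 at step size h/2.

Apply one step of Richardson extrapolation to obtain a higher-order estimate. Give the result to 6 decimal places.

The method has order 3: 2^3 = 8.
2^3·A(h/2) = -5.8589489576; minus A(h) gives -5.1103748206.
Divide by 2^3 − 1 = 7.
R = (-5.1103748206)/7 = -0.7300535458
Gap between inputs: 1.621e-02; correction applied: +0.0023150739.

-0.730054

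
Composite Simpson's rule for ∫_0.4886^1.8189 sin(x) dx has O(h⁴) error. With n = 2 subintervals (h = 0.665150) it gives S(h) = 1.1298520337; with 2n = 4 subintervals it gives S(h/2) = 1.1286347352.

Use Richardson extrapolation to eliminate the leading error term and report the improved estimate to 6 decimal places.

With r = 4 the leading error scales as h^4, so the weight is 2^4 = 16.
Numerator 16*A(h/2) − A(h) = 16*1.1286347352 − 1.1298520337 = 16.9283037295
Extrapolated: 16.9283037295 / 15 = 1.1285535820

1.128554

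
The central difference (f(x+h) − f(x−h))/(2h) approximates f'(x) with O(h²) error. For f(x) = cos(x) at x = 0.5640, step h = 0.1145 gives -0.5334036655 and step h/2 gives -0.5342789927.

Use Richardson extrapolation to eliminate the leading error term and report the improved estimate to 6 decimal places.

-0.534571

Order 2 gives 2^r = 4 and 2^r − 1 = 3.
4*(-0.5342789927) = -2.1371159708; (-2.1371159708) − (-0.5334036655) = -1.6037123053
Divide by 2^2 − 1 = 3.
R = (-1.6037123053)/3 = -0.5345707684
Gap between inputs: 8.753e-04; correction applied: −0.0002917757.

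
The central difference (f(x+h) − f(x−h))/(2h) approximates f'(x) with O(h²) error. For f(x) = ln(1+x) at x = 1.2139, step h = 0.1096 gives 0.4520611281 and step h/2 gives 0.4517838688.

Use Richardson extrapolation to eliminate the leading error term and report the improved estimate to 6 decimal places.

Order 2 gives 2^r = 4 and 2^r − 1 = 3.
4·0.4517838688 − 0.4520611281 = 1.3550743471
(4·0.4517838688 − 0.4520611281)/(4 − 1) = 0.4516914490
Gap between inputs: 2.773e-04; correction applied: −0.0000924198.

0.451691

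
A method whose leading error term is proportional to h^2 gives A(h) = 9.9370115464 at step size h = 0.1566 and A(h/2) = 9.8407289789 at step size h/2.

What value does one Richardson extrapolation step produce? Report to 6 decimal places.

r = 2: numerator weight 4, denominator 3.
4 × 9.8407289789 − 9.9370115464 = 29.4259043692
Denominator 4 − 1 = 3.
So the Richardson estimate is 9.8086347897.

9.808635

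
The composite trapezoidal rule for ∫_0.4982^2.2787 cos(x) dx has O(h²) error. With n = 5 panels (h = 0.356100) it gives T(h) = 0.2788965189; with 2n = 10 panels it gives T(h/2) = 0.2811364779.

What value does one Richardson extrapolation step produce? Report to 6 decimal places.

0.281883

r = 2, so 2^r = 4.
Weighted: 1.1245459116 − 0.2788965189 = 0.8456493927
Divide by 2^2 − 1 = 3.
R = 0.8456493927/3 = 0.2818831309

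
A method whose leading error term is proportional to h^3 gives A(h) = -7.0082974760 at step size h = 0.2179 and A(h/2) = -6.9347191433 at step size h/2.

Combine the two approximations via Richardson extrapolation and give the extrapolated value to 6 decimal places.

-6.924208

Method order is 3; weight 2^3 = 8.
Top: 8(-6.9347191433) − (-7.0082974760) = -48.4694556704
Divide by 2^3 − 1 = 7.
So the Richardson estimate is -6.9242079529.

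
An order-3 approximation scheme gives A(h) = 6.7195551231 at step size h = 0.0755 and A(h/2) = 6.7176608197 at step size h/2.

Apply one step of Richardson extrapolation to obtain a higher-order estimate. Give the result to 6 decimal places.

Leading term ∝ h^3; use weight 8 = 2^3.
8·6.7176608197 − 6.7195551231 = 47.0217314345
Divide by 2^3 − 1 = 7.
R = 47.0217314345/7 = 6.7173902049
Shift from A(h/2): −0.0002706148.

6.717390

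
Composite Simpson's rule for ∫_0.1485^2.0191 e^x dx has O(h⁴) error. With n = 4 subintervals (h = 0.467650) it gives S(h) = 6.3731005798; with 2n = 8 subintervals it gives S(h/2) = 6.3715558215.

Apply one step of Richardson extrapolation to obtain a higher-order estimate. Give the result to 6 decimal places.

r = 4, so 2^r = 16.
Weighted: 101.9448931440 − 6.3731005798 = 95.5717925642
Extrapolated: 95.5717925642 / 15 = 6.3714528376

6.371453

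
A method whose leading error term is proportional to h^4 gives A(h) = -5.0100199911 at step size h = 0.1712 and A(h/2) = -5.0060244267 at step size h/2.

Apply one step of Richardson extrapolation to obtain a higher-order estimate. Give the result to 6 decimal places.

-5.005758

r = 4, so 2^r = 16.
16·(-5.0060244267) = -80.0963908272; (-80.0963908272) − (-5.0100199911) = -75.0863708361
Extrapolated: (-75.0863708361) / 15 = -5.0057580557
Shift from A(h/2): +0.0002663710.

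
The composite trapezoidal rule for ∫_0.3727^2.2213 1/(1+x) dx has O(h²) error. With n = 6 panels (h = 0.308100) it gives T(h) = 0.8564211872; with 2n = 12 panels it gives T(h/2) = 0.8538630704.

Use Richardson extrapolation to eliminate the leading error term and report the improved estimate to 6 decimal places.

r = 2: numerator weight 4, denominator 3.
Top: 4(0.8538630704) − (0.8564211872) = 2.5590310944
Divide by 2^2 − 1 = 3.
So the Richardson estimate is 0.8530103648.
Gap between inputs: 2.558e-03; correction applied: −0.0008527056.

0.853010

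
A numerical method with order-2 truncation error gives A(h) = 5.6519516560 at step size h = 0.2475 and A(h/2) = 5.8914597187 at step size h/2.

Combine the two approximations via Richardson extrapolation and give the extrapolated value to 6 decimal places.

5.971296

The method has order 2: 2^2 = 4.
4×5.8914597187 = 23.5658388748; 23.5658388748 − 5.6519516560 = 17.9138872188
Divide by 2^2 − 1 = 3.
R = 17.9138872188/3 = 5.9712957396
Shift from A(h/2): +0.0798360209.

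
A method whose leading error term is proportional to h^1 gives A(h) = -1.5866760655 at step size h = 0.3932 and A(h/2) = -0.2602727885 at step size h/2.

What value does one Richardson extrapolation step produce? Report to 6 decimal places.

r = 1, so 2^r = 2.
Numerator 2 × A(h/2) − A(h) = 2 × (-0.2602727885) − (-1.5866760655) = 1.0661304885
Divide by 2^1 − 1 = 1.
1.0661304885 ÷ 1 = 1.0661304885

1.066130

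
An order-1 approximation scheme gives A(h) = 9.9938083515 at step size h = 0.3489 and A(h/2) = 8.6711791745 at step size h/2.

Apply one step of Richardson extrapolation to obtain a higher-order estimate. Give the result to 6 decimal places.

7.348550

Order 1 gives 2^r = 2 and 2^r − 1 = 1.
A(h/2) − A(h) = 8.6711791745 − 9.9938083515 = -1.3226291770
Correction (A(h/2) − A(h))/(2 − 1) = (-1.3226291770)/1 = -1.3226291770
R = 8.6711791745 − 1.3226291770 = 7.3485499975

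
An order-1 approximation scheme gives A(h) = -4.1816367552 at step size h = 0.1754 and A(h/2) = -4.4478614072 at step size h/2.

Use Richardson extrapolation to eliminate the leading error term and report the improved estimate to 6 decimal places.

-4.714086

The method has order 1: 2^1 = 2.
2*(-4.4478614072) = -8.8957228144; subtract (-4.1816367552) → -4.7140860592
Denominator 2 − 1 = 1.
(-4.7140860592) ÷ 1 = -4.7140860592
Correction |R − A(h/2)| = 2.662e-01; gap |A(h/2) − A(h)| = 2.662e-01.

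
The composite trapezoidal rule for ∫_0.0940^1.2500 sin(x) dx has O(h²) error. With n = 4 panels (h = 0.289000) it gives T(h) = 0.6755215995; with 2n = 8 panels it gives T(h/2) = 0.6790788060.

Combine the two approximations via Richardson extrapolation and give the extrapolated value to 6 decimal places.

Order 2 gives 2^r = 4 and 2^r − 1 = 3.
Weighted: 2.7163152240 − 0.6755215995 = 2.0407936245
Denominator 4 − 1 = 3.
Extrapolated: 2.0407936245 / 3 = 0.6802645415

0.680265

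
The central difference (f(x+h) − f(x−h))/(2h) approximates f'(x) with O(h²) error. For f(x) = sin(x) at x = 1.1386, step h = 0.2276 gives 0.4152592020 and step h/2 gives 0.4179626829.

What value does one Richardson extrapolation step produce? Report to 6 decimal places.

0.418864

r = 2: numerator weight 4, denominator 3.
Numerator 4×A(h/2) − A(h) = 4×0.4179626829 − 0.4152592020 = 1.2565915296
1.2565915296 ÷ 3 = 0.4188638432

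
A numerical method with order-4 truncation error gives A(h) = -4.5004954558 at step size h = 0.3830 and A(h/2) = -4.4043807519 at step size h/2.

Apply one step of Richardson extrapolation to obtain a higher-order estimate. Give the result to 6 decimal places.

r = 4: numerator weight 16, denominator 15.
Weighted: (-70.4700920304) − (-4.5004954558) = -65.9695965746
(-65.9695965746) ÷ 15 = -4.3979731050

-4.397973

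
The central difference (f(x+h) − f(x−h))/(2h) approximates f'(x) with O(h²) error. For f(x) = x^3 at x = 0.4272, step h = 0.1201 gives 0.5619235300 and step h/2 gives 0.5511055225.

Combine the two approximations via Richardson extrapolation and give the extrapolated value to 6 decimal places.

The method has order 2: 2^2 = 4.
Top: 4(0.5511055225) − (0.5619235300) = 1.6424985600
Extrapolated: 1.6424985600 / 3 = 0.5474995200
Gap between inputs: 1.082e-02; correction applied: −0.0036060025.

0.547500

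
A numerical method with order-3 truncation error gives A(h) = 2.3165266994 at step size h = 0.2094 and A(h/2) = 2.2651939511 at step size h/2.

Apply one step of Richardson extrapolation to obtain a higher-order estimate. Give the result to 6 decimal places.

Order 3 gives 2^r = 8 and 2^r − 1 = 7.
Weighted: 18.1215516088 − 2.3165266994 = 15.8050249094
15.8050249094 ÷ 7 = 2.2578607013

2.257861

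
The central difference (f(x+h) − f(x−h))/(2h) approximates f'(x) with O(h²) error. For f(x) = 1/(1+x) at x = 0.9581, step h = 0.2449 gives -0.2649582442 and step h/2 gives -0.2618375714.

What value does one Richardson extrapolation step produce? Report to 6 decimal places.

Leading term ∝ h^2; use weight 4 = 2^2.
Weighted: (-1.0473502856) − (-0.2649582442) = -0.7823920414
Divide by 2^2 − 1 = 3.
So the Richardson estimate is -0.2607973471.
Correction |R − A(h/2)| = 1.040e-03; gap |A(h/2) − A(h)| = 3.121e-03.

-0.260797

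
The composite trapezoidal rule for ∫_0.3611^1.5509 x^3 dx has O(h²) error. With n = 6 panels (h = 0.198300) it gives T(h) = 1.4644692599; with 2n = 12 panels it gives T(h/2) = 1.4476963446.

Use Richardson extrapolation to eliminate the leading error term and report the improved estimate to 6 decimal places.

Error is O(h^2); halving h shrinks it by 2^2 = 4.
4×1.4476963446 − 1.4644692599 = 4.3263161185
Divide by 2^2 − 1 = 3.
So the Richardson estimate is 1.4421053728.
Shift from A(h/2): −0.0055909718.

1.442105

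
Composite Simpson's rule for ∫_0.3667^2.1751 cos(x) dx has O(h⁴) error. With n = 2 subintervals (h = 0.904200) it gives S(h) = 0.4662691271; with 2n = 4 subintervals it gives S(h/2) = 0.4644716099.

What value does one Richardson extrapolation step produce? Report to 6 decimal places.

0.464352

The method has order 4: 2^4 = 16.
16×0.4644716099 = 7.4315457584; 7.4315457584 − 0.4662691271 = 6.9652766313
6.9652766313 ÷ 15 = 0.4643517754
Correction |R − A(h/2)| = 1.198e-04; gap |A(h/2) − A(h)| = 1.798e-03.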